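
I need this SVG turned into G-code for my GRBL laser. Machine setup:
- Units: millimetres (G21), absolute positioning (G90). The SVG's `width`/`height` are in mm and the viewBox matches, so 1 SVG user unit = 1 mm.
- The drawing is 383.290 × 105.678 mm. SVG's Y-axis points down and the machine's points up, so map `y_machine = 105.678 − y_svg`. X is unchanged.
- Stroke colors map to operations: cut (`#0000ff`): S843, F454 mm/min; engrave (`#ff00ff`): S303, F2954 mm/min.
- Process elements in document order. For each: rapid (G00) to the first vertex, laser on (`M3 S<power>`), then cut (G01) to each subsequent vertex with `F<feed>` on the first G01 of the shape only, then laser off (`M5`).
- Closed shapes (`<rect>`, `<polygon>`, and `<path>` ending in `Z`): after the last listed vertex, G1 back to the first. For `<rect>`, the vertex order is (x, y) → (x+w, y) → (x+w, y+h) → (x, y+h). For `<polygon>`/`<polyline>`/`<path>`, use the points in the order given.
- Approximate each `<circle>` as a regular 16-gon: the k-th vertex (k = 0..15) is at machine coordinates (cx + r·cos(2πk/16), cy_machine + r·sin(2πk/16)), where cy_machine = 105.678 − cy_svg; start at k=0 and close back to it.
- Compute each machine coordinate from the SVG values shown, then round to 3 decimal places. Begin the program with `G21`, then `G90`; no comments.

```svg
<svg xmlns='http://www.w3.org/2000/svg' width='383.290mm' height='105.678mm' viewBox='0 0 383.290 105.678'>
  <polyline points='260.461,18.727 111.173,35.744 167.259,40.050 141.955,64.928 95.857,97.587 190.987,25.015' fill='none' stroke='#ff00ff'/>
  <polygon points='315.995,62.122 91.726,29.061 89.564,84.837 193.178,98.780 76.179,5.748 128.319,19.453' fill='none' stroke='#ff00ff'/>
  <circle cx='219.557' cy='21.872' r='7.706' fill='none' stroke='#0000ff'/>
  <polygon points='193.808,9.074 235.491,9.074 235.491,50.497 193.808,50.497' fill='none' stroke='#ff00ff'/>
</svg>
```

1 u = 1 mm; y_m = 105.678 − y.

[1] `<polyline>` open polyline, #ff00ff→engrave S303 F2954: (260.461,86.951) → (111.173,69.934) → (167.259,65.628) → (141.955,40.750) → (95.857,8.091) → (190.987,80.663)

[2] `<polygon>` closed polygon, #ff00ff→engrave S303 F2954: (315.995,43.556) → (91.726,76.617) → (89.564,20.841) → (193.178,6.898) → (76.179,99.930) → (128.319,86.225) → (315.995,43.556) (closed)

[3] `<circle>` circle, #0000ff→cut S843 F454: (227.263,83.806) → (226.676,86.755) → (225.006,89.255) → (222.506,90.925) → (219.557,91.512) → (216.608,90.925) → (214.108,89.255) → (212.438,86.755) → (211.851,83.806) → (212.438,80.857) → (214.108,78.357) → (216.608,76.687) → (219.557,76.100) → (222.506,76.687) → (225.006,78.357) → (226.676,80.857) → (227.263,83.806) (closed)

[4] `<polygon>` rectangle, #ff00ff→engrave S303 F2954: (193.808,96.604) → (235.491,96.604) → (235.491,55.181) → (193.808,55.181) → (193.808,96.604) (closed)

G21
G90
G00 X260.461 Y86.951
M3 S303
G01 X111.173 Y69.934 F2954
G01 X167.259 Y65.628
G01 X141.955 Y40.750
G01 X95.857 Y8.091
G01 X190.987 Y80.663
M5
G00 X315.995 Y43.556
M3 S303
G01 X91.726 Y76.617 F2954
G01 X89.564 Y20.841
G01 X193.178 Y6.898
G01 X76.179 Y99.930
G01 X128.319 Y86.225
G01 X315.995 Y43.556
M5
G00 X227.263 Y83.806
M3 S843
G01 X226.676 Y86.755 F454
G01 X225.006 Y89.255
G01 X222.506 Y90.925
G01 X219.557 Y91.512
G01 X216.608 Y90.925
G01 X214.108 Y89.255
G01 X212.438 Y86.755
G01 X211.851 Y83.806
G01 X212.438 Y80.857
G01 X214.108 Y78.357
G01 X216.608 Y76.687
G01 X219.557 Y76.100
G01 X222.506 Y76.687
G01 X225.006 Y78.357
G01 X226.676 Y80.857
G01 X227.263 Y83.806
M5
G00 X193.808 Y96.604
M3 S303
G01 X235.491 Y96.604 F2954
G01 X235.491 Y55.181
G01 X193.808 Y55.181
G01 X193.808 Y96.604
M5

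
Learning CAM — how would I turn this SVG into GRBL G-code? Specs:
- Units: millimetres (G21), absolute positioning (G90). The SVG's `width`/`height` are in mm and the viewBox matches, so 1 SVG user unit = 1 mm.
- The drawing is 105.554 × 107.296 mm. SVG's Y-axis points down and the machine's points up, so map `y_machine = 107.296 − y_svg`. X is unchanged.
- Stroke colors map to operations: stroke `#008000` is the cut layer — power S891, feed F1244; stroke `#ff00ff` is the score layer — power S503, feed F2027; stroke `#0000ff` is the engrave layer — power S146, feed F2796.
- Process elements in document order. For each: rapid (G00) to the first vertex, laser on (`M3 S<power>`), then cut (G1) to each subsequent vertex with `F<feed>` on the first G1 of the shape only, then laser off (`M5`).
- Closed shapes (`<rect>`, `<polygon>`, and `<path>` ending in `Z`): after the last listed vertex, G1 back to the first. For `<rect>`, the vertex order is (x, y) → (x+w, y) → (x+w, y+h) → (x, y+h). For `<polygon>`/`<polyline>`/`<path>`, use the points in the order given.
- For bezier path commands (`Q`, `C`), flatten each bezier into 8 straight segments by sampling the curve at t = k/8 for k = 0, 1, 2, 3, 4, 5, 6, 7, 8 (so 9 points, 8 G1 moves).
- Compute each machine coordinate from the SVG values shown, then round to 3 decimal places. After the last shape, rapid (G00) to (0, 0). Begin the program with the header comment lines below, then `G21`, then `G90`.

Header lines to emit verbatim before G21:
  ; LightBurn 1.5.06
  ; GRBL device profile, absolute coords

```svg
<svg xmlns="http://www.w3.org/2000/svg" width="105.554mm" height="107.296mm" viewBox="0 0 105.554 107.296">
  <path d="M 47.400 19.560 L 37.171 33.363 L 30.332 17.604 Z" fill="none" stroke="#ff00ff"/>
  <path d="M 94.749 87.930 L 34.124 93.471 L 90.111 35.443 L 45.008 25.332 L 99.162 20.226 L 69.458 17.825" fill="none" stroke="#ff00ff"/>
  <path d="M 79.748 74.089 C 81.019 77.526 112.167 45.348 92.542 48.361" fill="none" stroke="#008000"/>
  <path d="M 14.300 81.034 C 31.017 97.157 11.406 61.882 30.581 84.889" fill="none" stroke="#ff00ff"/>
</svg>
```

; LightBurn 1.5.06
; GRBL device profile, absolute coords
G21
G90
G00 X47.400 Y87.736
M3 S503
G1 X37.171 Y73.933 F2027
G1 X30.332 Y89.692
G1 X47.400 Y87.736
M5
G00 X94.749 Y19.366
M3 S503
G1 X34.124 Y13.825 F2027
G1 X90.111 Y71.853
G1 X45.008 Y81.964
G1 X99.162 Y87.070
G1 X69.458 Y89.471
M5
G00 X79.748 Y33.207
M3 S891
G1 X81.468 Y33.449 F1244
G1 X85.043 Y36.201
G1 X89.529 Y40.632
G1 X93.981 Y45.912
G1 X97.453 Y51.212
G1 X99.001 Y55.703
G1 X97.679 Y58.554
G1 X92.542 Y58.935
M5
G00 X14.300 Y26.262
M3 S503
G1 X19.013 Y22.411 F2027
G1 X21.200 Y22.093
G1 X21.742 Y24.023
G1 X21.519 Y26.916
G1 X21.411 Y29.486
G1 X22.298 Y30.448
G1 X25.062 Y28.517
G1 X30.581 Y22.407
M5
G00 X0.000 Y0.000

1 u = 1 mm; y_m = 107.296 − y.

[1] `<path>` regular polygon, #ff00ff→score S503 F2027: (47.400,87.736) → (37.171,73.933) → (30.332,89.692) → (47.400,87.736) (closed)

[2] `<path>` open polyline, #ff00ff→score S503 F2027: (94.749,19.366) → (34.124,13.825) → (90.111,71.853) → (45.008,81.964) → (99.162,87.070) → (69.458,89.471)

[3] `<path>` cubic bezier, #008000→cut S891 F1244: (79.748,33.207) → (81.468,33.449) → (85.043,36.201) → (89.529,40.632) → (93.981,45.912) → (97.453,51.212) → (99.001,55.703) → (97.679,58.554) → (92.542,58.935)

[4] `<path>` cubic bezier, #ff00ff→score S503 F2027: (14.300,26.262) → (19.013,22.411) → (21.200,22.093) → (21.742,24.023) → (21.519,26.916) → (21.411,29.486) → (22.298,30.448) → (25.062,28.517) → (30.581,22.407)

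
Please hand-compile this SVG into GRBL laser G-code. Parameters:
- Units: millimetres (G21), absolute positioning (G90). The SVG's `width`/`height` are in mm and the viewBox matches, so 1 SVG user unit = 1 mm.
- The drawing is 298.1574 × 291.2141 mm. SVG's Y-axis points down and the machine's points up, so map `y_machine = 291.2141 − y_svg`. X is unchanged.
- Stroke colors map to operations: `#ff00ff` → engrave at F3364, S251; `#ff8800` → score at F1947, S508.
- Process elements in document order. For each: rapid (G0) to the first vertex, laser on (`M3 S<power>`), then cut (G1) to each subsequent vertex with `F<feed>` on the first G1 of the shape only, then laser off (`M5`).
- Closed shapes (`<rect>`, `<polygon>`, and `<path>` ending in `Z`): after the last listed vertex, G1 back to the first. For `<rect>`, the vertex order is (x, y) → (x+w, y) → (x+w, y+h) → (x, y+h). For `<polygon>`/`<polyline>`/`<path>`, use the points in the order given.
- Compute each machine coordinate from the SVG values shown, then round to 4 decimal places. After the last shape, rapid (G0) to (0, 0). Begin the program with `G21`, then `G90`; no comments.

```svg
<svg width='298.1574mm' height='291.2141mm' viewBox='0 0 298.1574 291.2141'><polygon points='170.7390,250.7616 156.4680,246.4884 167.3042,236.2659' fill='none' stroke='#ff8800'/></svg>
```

Since the viewBox matches the mm dimensions, user units are millimetres directly. The only transform is the Y-flip y_m = 291.2141 − y_svg.

Shape 1 is a regular polygon drawn with `<polygon>`. Its stroke #ff8800 means score at S508, F1947. After flipping Y the toolpath is (170.7390,40.4525) → (156.4680,44.7257) → (167.3042,54.9482) → (170.7390,40.4525), returning to the start.

G21
G90
G0 X170.7390 Y40.4525
M3 S508
G1 X156.4680 Y44.7257 F1947
G1 X167.3042 Y54.9482
G1 X170.7390 Y40.4525
M5
G0 X0.0000 Y0.0000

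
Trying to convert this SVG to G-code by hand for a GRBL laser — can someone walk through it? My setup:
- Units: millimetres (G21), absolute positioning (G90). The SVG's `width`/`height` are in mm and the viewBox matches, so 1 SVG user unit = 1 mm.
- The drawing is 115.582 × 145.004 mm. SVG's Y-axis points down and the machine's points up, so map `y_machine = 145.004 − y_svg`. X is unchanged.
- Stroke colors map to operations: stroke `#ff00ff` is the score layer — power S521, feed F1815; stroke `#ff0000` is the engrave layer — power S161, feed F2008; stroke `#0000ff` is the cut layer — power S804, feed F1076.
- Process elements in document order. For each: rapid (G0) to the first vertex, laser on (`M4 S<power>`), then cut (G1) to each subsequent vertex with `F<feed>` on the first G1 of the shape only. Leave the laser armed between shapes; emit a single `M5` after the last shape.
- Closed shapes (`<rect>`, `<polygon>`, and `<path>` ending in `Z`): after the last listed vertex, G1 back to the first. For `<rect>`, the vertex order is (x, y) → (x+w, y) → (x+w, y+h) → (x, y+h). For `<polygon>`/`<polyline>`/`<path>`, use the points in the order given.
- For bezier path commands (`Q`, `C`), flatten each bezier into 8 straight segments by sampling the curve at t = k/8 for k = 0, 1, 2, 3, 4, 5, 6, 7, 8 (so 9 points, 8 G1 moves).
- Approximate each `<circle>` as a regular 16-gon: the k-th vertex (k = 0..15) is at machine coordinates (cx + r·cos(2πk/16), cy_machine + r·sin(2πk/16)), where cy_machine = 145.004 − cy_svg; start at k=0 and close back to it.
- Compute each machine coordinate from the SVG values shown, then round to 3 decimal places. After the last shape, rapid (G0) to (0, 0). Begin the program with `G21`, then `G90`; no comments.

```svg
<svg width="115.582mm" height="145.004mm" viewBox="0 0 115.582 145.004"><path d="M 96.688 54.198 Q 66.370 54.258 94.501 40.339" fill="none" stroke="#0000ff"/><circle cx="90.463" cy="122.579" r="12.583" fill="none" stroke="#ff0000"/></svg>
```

G21
G90
G0 X96.688 Y90.806
M4 S804
G1 X90.022 Y91.009 F1076
G1 X85.182 Y91.650
G1 X82.169 Y92.727
G1 X80.982 Y94.241
G1 X81.622 Y96.192
G1 X84.089 Y98.579
G1 X88.382 Y101.404
G1 X94.501 Y104.665
G0 X103.046 Y22.425
M4 S161
G1 X102.088 Y27.240 F2008
G1 X99.361 Y31.323
G1 X95.278 Y34.050
G1 X90.463 Y35.008
G1 X85.648 Y34.050
G1 X81.565 Y31.323
G1 X78.838 Y27.240
G1 X77.880 Y22.425
G1 X78.838 Y17.610
G1 X81.565 Y13.527
G1 X85.648 Y10.800
G1 X90.463 Y9.842
G1 X95.278 Y10.800
G1 X99.361 Y13.527
G1 X102.088 Y17.610
G1 X103.046 Y22.425
M5
G0 X0.000 Y0.000

viewBox `0 0 115.582 145.004` with mm width/height → 1 unit = 1 mm. Flip: y_m = 145.004 − y_svg.

**Shape 1** — `<path>` quadratic bezier, stroke `#0000ff` → cut (S804, F1076). Control points (SVG): P0=(96.688,54.198), P1=(66.370,54.258), P2=(94.501,40.339); sampled at t=k/8. Machine vertices: (96.688,90.806) → (90.022,91.009) → (85.182,91.650) → (82.169,92.727) → (80.982,94.241) → (81.622,96.192) → (84.089,98.579) → (88.382,101.404) → (94.501,104.665). Open path.

**Shape 2** — `<circle>` circle, stroke `#ff0000` → engrave (S161, F2008). Machine vertices: (103.046,22.425) → (102.088,27.240) → (99.361,31.323) → (95.278,34.050) → (90.463,35.008) → (85.648,34.050) → (81.565,31.323) → (78.838,27.240) → (77.880,22.425) → (78.838,17.610) → (81.565,13.527) → (85.648,10.800) → (90.463,9.842) → (95.278,10.800) → (99.361,13.527) → (102.088,17.610) → (103.046,22.425). Closed: final G1 returns to the first vertex.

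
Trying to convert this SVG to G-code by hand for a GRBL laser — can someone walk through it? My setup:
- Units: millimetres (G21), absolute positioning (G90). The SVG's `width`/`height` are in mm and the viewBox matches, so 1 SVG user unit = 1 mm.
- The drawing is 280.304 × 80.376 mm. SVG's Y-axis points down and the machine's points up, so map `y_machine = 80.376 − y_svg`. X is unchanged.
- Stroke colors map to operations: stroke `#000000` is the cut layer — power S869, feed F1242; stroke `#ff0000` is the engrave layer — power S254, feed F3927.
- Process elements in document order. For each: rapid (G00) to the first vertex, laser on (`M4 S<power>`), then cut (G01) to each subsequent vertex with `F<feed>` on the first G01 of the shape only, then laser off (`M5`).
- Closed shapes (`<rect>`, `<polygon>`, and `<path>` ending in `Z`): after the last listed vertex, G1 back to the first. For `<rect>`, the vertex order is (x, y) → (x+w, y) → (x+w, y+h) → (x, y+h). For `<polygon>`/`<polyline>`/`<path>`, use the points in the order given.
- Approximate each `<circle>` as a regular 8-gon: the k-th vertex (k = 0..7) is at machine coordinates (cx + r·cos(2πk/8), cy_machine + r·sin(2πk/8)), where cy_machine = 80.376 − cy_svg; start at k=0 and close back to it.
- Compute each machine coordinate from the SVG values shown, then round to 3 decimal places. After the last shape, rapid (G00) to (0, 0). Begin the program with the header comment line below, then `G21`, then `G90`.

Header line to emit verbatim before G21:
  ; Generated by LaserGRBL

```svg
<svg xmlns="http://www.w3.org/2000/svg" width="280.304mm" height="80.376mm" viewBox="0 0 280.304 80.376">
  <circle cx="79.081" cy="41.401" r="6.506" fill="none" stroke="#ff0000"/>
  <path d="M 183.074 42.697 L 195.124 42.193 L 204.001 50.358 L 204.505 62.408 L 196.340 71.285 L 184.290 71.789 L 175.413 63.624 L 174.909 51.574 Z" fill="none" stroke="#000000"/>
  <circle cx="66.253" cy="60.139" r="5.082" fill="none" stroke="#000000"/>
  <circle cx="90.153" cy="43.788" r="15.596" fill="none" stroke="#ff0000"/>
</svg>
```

; Generated by LaserGRBL
G21
G90
G00 X85.587 Y38.975
M4 S254
G01 X83.681 Y43.575 F3927
G01 X79.081 Y45.481
G01 X74.481 Y43.575
G01 X72.575 Y38.975
G01 X74.481 Y34.375
G01 X79.081 Y32.469
G01 X83.681 Y34.375
G01 X85.587 Y38.975
M5
G00 X183.074 Y37.679
M4 S869
G01 X195.124 Y38.183 F1242
G01 X204.001 Y30.018
G01 X204.505 Y17.968
G01 X196.340 Y9.091
G01 X184.290 Y8.587
G01 X175.413 Y16.752
G01 X174.909 Y28.802
G01 X183.074 Y37.679
M5
G00 X71.335 Y20.237
M4 S869
G01 X69.847 Y23.831 F1242
G01 X66.253 Y25.319
G01 X62.659 Y23.831
G01 X61.171 Y20.237
G01 X62.659 Y16.643
G01 X66.253 Y15.155
G01 X69.847 Y16.643
G01 X71.335 Y20.237
M5
G00 X105.749 Y36.588
M4 S254
G01 X101.181 Y47.616 F3927
G01 X90.153 Y52.184
G01 X79.125 Y47.616
G01 X74.557 Y36.588
G01 X79.125 Y25.560
G01 X90.153 Y20.992
G01 X101.181 Y25.560
G01 X105.749 Y36.588
M5
G00 X0.000 Y0.000

Since the viewBox matches the mm dimensions, user units are millimetres directly. The only transform is the Y-flip y_m = 80.376 − y_svg.

Shape 1 is a circle drawn with `<circle>`. Its stroke #ff0000 means engrave at S254, F3927. After flipping Y the toolpath is (85.587,38.975) → (83.681,43.575) → (79.081,45.481) → (74.481,43.575) → (72.575,38.975) → (74.481,34.375) → (79.081,32.469) → (83.681,34.375) → (85.587,38.975), returning to the start.

Shape 2 is a regular polygon drawn with `<path>`. Its stroke #000000 means cut at S869, F1242. After flipping Y the toolpath is (183.074,37.679) → (195.124,38.183) → (204.001,30.018) → (204.505,17.968) → (196.340,9.091) → (184.290,8.587) → (175.413,16.752) → (174.909,28.802) → (183.074,37.679), returning to the start.

Shape 3 is a circle drawn with `<circle>`. Its stroke #000000 means cut at S869, F1242. After flipping Y the toolpath is (71.335,20.237) → (69.847,23.831) → (66.253,25.319) → (62.659,23.831) → (61.171,20.237) → (62.659,16.643) → (66.253,15.155) → (69.847,16.643) → (71.335,20.237), returning to the start.

Shape 4 is a circle drawn with `<circle>`. Its stroke #ff0000 means engrave at S254, F3927. After flipping Y the toolpath is (105.749,36.588) → (101.181,47.616) → (90.153,52.184) → (79.125,47.616) → (74.557,36.588) → (79.125,25.560) → (90.153,20.992) → (101.181,25.560) → (105.749,36.588), returning to the start.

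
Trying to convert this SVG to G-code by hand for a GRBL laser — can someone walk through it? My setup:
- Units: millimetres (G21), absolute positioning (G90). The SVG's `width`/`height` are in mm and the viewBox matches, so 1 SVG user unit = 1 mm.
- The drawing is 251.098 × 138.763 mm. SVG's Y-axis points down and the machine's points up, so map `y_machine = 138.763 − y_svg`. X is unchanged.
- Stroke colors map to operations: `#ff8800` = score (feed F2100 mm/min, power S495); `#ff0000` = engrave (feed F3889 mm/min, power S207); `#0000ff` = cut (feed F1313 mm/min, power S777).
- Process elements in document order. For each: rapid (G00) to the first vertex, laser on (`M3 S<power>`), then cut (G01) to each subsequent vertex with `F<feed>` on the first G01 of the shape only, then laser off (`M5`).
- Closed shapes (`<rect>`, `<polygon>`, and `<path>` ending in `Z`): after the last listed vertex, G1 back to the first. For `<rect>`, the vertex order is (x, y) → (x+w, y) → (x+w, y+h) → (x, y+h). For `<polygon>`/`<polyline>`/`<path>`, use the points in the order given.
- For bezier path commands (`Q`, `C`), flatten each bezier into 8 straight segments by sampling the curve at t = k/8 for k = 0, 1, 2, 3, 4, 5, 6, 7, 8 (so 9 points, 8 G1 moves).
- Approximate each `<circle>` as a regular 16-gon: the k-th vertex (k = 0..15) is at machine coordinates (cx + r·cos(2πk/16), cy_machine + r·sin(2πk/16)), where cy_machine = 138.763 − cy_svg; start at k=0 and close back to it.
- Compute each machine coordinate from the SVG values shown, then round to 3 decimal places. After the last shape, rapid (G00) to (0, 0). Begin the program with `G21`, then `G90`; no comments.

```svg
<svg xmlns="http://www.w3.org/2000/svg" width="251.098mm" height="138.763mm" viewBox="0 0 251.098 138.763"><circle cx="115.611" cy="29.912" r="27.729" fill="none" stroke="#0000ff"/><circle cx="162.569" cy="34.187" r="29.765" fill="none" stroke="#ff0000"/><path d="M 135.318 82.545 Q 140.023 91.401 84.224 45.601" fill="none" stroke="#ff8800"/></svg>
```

G21
G90
G00 X143.340 Y108.851
M3 S777
G01 X141.229 Y119.462 F1313
G01 X135.218 Y128.458
G01 X126.222 Y134.469
G01 X115.611 Y136.580
G01 X105.000 Y134.469
G01 X96.004 Y128.458
G01 X89.993 Y119.462
G01 X87.882 Y108.851
G01 X89.993 Y98.240
G01 X96.004 Y89.244
G01 X105.000 Y83.233
G01 X115.611 Y81.122
G01 X126.222 Y83.233
G01 X135.218 Y89.244
G01 X141.229 Y98.240
G01 X143.340 Y108.851
M5
G00 X192.334 Y104.576
M3 S207
G01 X190.068 Y115.967 F3889
G01 X183.616 Y125.623
G01 X173.960 Y132.075
G01 X162.569 Y134.341
G01 X151.178 Y132.075
G01 X141.522 Y125.623
G01 X135.070 Y115.967
G01 X132.804 Y104.576
G01 X135.070 Y93.185
G01 X141.522 Y83.529
G01 X151.178 Y77.077
G01 X162.569 Y74.811
G01 X173.960 Y77.077
G01 X183.616 Y83.529
G01 X190.068 Y93.185
G01 X192.334 Y104.576
M5
G00 X135.318 Y56.218
M3 S495
G01 X135.549 Y54.858 F2100
G01 X133.889 Y55.206
G01 X130.338 Y57.262
G01 X124.897 Y61.026
G01 X117.565 Y66.498
G01 X108.342 Y73.678
G01 X97.228 Y82.566
G01 X84.224 Y93.162
M5
G00 X0.000 Y0.000

viewBox `0 0 251.098 138.763` with mm width/height → 1 unit = 1 mm. Flip: y_m = 138.763 − y_svg.

**Shape 1** — `<circle>` circle, stroke `#0000ff` → cut (S777, F1313). Machine vertices: (143.340,108.851) → (141.229,119.462) → (135.218,128.458) → (126.222,134.469) → (115.611,136.580) → (105.000,134.469) → (96.004,128.458) → (89.993,119.462) → (87.882,108.851) → (89.993,98.240) → (96.004,89.244) → (105.000,83.233) → (115.611,81.122) → (126.222,83.233) → (135.218,89.244) → (141.229,98.240) → (143.340,108.851). Closed: final G1 returns to the first vertex.

**Shape 2** — `<circle>` circle, stroke `#ff0000` → engrave (S207, F3889). Machine vertices: (192.334,104.576) → (190.068,115.967) → (183.616,125.623) → (173.960,132.075) → (162.569,134.341) → (151.178,132.075) → (141.522,125.623) → (135.070,115.967) → (132.804,104.576) → (135.070,93.185) → (141.522,83.529) → (151.178,77.077) → (162.569,74.811) → (173.960,77.077) → (183.616,83.529) → (190.068,93.185) → (192.334,104.576). Closed: final G1 returns to the first vertex.

**Shape 3** — `<path>` quadratic bezier, stroke `#ff8800` → score (S495, F2100). Control points (SVG): P0=(135.318,82.545), P1=(140.023,91.401), P2=(84.224,45.601); sampled at t=k/8. Machine vertices: (135.318,56.218) → (135.549,54.858) → (133.889,55.206) → (130.338,57.262) → (124.897,61.026) → (117.565,66.498) → (108.342,73.678) → (97.228,82.566) → (84.224,93.162). Open path.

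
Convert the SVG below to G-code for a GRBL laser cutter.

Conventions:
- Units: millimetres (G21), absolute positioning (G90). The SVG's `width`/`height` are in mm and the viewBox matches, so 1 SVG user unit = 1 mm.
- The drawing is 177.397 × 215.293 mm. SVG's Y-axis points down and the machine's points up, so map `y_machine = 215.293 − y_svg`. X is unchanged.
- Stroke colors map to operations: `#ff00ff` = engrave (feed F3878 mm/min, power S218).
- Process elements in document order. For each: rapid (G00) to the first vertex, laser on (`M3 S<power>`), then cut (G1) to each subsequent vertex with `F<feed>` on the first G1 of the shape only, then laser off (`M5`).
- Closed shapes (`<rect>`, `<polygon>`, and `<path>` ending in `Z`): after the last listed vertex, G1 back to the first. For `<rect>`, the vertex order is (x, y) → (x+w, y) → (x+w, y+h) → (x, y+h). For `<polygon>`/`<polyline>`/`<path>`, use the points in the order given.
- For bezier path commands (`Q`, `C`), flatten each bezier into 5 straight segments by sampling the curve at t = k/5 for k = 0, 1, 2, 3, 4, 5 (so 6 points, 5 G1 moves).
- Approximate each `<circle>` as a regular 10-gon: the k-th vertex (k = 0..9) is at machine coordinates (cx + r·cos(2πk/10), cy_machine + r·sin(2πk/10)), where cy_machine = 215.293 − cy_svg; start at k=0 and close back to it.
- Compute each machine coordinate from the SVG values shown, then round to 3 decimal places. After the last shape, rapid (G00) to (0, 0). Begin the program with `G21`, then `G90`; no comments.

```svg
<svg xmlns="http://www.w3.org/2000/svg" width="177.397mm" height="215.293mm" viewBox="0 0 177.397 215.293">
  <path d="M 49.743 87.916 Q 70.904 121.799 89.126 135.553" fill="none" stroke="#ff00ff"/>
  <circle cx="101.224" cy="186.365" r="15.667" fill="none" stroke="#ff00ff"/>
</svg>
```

1 u = 1 mm; y_m = 215.293 − y.

[1] `<path>` quadratic bezier, #ff00ff→engrave S218 F3878: (49.743,127.377) → (58.090,114.629) → (66.202,103.491) → (74.078,93.964) → (81.720,86.047) → (89.126,79.740)

[2] `<circle>` circle, #ff00ff→engrave S218 F3878: (116.891,28.928) → (113.899,38.137) → (106.065,43.828) → (96.383,43.828) → (88.549,38.137) → (85.557,28.928) → (88.549,19.719) → (96.383,14.028) → (106.065,14.028) → (113.899,19.719) → (116.891,28.928) (closed)

G21
G90
G00 X49.743 Y127.377
M3 S218
G1 X58.090 Y114.629 F3878
G1 X66.202 Y103.491
G1 X74.078 Y93.964
G1 X81.720 Y86.047
G1 X89.126 Y79.740
M5
G00 X116.891 Y28.928
M3 S218
G1 X113.899 Y38.137 F3878
G1 X106.065 Y43.828
G1 X96.383 Y43.828
G1 X88.549 Y38.137
G1 X85.557 Y28.928
G1 X88.549 Y19.719
G1 X96.383 Y14.028
G1 X106.065 Y14.028
G1 X113.899 Y19.719
G1 X116.891 Y28.928
M5
G00 X0.000 Y0.000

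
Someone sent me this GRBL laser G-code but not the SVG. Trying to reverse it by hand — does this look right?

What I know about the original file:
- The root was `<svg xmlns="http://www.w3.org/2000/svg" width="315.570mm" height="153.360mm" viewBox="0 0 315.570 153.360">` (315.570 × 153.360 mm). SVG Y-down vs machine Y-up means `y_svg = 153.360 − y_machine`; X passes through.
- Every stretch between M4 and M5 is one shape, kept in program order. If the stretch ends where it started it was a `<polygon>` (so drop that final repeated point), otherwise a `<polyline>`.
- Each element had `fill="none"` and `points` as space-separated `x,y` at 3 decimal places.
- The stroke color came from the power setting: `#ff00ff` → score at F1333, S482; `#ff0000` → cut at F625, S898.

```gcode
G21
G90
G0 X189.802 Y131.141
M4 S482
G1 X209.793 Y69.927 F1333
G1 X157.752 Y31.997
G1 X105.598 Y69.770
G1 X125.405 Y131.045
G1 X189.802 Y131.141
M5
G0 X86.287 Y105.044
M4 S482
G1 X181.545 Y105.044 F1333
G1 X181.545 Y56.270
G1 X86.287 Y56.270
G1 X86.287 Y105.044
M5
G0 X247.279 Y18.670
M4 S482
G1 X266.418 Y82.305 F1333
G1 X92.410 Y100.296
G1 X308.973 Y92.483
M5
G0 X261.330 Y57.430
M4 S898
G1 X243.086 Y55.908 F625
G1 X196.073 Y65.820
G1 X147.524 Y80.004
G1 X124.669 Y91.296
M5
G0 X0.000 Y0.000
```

<svg xmlns="http://www.w3.org/2000/svg" width="315.570mm" height="153.360mm" viewBox="0 0 315.570 153.360">
  <polygon points="189.802,22.219 209.793,83.433 157.752,121.363 105.598,83.590 125.405,22.315" fill="none" stroke="#ff00ff"/>
  <polygon points="86.287,48.316 181.545,48.316 181.545,97.090 86.287,97.090" fill="none" stroke="#ff00ff"/>
  <polyline points="247.279,134.690 266.418,71.055 92.410,53.064 308.973,60.877" fill="none" stroke="#ff00ff"/>
  <polyline points="261.330,95.930 243.086,97.452 196.073,87.540 147.524,73.356 124.669,62.064" fill="none" stroke="#ff0000"/>
</svg>

Machine Y-up, SVG Y-down with viewBox height 153.360, so y_svg = 153.360 − y_machine; X carries over.

Run 1: S482 ⇒ score layer `#ff00ff`. The run returns to its start, so emit a `<polygon>` with points (Y-flipped): 189.802,22.219 209.793,83.433 157.752,121.363 105.598,83.590 125.405,22.315.

Run 2: the run's S482 means `#ff00ff` (score). The run returns to its start, so emit a `<polygon>` with points (Y-flipped): 86.287,48.316 181.545,48.316 181.545,97.090 86.287,97.090.

Run 3: S482 ⇒ score layer `#ff00ff`. The run is open, so emit a `<polyline>` with points (Y-flipped): 247.279,134.690 266.418,71.055 92.410,53.064 308.973,60.877.

Run 4: the run's S898 means `#ff0000` (cut). The run is open, so emit a `<polyline>` with points (Y-flipped): 261.330,95.930 243.086,97.452 196.073,87.540 147.524,73.356 124.669,62.064.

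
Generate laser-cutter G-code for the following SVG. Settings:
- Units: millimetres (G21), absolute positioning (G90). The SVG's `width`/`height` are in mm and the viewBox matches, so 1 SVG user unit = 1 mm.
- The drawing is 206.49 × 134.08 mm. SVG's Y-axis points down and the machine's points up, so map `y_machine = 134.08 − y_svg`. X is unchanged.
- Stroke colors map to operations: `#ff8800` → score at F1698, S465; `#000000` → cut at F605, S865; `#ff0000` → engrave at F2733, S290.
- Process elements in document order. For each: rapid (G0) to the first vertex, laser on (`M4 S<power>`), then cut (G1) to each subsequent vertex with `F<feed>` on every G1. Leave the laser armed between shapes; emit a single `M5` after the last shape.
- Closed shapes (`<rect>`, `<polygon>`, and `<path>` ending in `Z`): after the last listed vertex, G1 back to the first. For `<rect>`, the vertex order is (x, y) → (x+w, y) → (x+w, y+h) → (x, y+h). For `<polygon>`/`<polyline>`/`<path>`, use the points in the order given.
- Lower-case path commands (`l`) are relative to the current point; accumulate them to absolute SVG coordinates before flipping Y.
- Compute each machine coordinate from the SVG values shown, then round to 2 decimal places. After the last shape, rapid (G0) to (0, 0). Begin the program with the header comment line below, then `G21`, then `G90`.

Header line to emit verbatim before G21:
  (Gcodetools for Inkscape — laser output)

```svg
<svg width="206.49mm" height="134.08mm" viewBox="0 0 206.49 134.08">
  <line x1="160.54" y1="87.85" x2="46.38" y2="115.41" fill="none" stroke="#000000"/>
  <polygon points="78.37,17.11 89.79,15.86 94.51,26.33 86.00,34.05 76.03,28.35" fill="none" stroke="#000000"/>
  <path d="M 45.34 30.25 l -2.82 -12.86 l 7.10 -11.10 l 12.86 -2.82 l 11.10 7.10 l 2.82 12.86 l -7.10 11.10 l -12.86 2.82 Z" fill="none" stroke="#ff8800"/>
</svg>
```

viewBox `0 0 206.49 134.08` with mm width/height → 1 unit = 1 mm. Flip: y_m = 134.08 − y_svg.

**Shape 1** — `<line>` line segment, stroke `#000000` → cut (S865, F605). Machine vertices: (160.54,46.23) → (46.38,18.67). Open path.

**Shape 2** — `<polygon>` regular polygon, stroke `#000000` → cut (S865, F605). Machine vertices: (78.37,116.97) → (89.79,118.22) → (94.51,107.75) → (86.00,100.03) → (76.03,105.73) → (78.37,116.97). Closed: final G1 returns to the first vertex.

**Shape 3** — `<path>` regular polygon, stroke `#ff8800` → score (S465, F1698). Machine vertices: (45.34,103.83) → (42.52,116.69) → (49.62,127.79) → (62.48,130.61) → (73.58,123.51) → (76.40,110.65) → (69.30,99.55) → (56.44,96.73) → (45.34,103.83). Closed: final G1 returns to the first vertex.

(Gcodetools for Inkscape — laser output)
G21
G90
G0 X160.54 Y46.23
M4 S865
G1 X46.38 Y18.67 F605
G0 X78.37 Y116.97
M4 S865
G1 X89.79 Y118.22 F605
G1 X94.51 Y107.75 F605
G1 X86.00 Y100.03 F605
G1 X76.03 Y105.73 F605
G1 X78.37 Y116.97 F605
G0 X45.34 Y103.83
M4 S465
G1 X42.52 Y116.69 F1698
G1 X49.62 Y127.79 F1698
G1 X62.48 Y130.61 F1698
G1 X73.58 Y123.51 F1698
G1 X76.40 Y110.65 F1698
G1 X69.30 Y99.55 F1698
G1 X56.44 Y96.73 F1698
G1 X45.34 Y103.83 F1698
M5
G0 X0.00 Y0.00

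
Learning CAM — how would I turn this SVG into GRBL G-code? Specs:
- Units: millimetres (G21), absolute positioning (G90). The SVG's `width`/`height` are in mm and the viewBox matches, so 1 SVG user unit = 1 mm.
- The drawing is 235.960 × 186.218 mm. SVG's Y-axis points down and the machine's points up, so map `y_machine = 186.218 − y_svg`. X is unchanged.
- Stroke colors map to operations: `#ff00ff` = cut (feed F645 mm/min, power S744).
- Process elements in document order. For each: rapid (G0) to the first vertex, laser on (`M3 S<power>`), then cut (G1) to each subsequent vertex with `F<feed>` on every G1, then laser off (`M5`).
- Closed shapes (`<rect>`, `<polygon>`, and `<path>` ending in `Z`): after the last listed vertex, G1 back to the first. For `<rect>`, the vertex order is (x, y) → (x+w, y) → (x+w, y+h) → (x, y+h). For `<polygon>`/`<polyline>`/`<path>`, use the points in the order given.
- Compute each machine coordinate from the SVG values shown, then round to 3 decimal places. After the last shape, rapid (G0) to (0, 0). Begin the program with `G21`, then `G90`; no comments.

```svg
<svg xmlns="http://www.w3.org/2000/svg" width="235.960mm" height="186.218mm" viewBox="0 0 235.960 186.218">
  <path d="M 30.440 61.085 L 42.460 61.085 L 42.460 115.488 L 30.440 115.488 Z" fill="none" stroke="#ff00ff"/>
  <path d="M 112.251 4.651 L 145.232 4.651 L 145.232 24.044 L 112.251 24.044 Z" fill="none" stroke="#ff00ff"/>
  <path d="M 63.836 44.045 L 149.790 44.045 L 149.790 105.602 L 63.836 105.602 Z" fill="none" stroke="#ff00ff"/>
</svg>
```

Since the viewBox matches the mm dimensions, user units are millimetres directly. The only transform is the Y-flip y_m = 186.218 − y_svg.

Shape 1 is a rectangle drawn with `<path>`. Its stroke #ff00ff means cut at S744, F645. After flipping Y the toolpath is (30.440,125.133) → (42.460,125.133) → (42.460,70.730) → (30.440,70.730) → (30.440,125.133), returning to the start.

Shape 2 is a rectangle drawn with `<path>`. Its stroke #ff00ff means cut at S744, F645. After flipping Y the toolpath is (112.251,181.567) → (145.232,181.567) → (145.232,162.174) → (112.251,162.174) → (112.251,181.567), returning to the start.

Shape 3 is a rectangle drawn with `<path>`. Its stroke #ff00ff means cut at S744, F645. After flipping Y the toolpath is (63.836,142.173) → (149.790,142.173) → (149.790,80.616) → (63.836,80.616) → (63.836,142.173), returning to the start.

G21
G90
G0 X30.440 Y125.133
M3 S744
G1 X42.460 Y125.133 F645
G1 X42.460 Y70.730 F645
G1 X30.440 Y70.730 F645
G1 X30.440 Y125.133 F645
M5
G0 X112.251 Y181.567
M3 S744
G1 X145.232 Y181.567 F645
G1 X145.232 Y162.174 F645
G1 X112.251 Y162.174 F645
G1 X112.251 Y181.567 F645
M5
G0 X63.836 Y142.173
M3 S744
G1 X149.790 Y142.173 F645
G1 X149.790 Y80.616 F645
G1 X63.836 Y80.616 F645
G1 X63.836 Y142.173 F645
M5
G0 X0.000 Y0.000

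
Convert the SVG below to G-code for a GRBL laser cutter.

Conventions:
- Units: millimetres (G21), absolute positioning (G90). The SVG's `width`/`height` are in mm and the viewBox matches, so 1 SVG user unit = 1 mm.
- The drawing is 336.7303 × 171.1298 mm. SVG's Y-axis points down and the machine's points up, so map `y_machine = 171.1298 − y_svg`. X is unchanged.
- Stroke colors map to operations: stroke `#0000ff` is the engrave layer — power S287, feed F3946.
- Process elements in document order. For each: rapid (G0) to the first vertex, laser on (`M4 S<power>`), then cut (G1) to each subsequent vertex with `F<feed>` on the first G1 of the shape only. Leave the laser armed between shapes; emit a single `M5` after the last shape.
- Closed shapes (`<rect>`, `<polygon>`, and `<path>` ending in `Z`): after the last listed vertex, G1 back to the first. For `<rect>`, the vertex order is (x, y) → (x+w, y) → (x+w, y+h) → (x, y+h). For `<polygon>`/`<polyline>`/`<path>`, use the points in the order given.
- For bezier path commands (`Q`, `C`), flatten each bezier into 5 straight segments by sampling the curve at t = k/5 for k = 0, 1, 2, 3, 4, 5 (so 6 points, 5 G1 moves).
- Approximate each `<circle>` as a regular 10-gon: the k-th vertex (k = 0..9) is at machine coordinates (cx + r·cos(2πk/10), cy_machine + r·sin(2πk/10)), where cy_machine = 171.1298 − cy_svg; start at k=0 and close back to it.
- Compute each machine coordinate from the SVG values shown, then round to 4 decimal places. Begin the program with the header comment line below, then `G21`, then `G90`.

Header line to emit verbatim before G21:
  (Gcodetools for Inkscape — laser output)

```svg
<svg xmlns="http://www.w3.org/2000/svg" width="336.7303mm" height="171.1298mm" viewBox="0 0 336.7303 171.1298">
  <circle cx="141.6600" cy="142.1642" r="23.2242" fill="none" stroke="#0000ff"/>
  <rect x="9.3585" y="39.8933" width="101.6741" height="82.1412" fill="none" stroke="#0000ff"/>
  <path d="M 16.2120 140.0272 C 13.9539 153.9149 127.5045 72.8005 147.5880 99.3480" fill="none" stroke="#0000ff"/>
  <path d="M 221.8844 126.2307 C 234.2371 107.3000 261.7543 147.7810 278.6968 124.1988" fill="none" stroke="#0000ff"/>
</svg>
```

Since the viewBox matches the mm dimensions, user units are millimetres directly. The only transform is the Y-flip y_m = 171.1298 − y_svg.

Shape 1 is a circle drawn with `<circle>`. Its stroke #0000ff means engrave at S287, F3946. After flipping Y the toolpath is (164.8842,28.9656) → (160.4488,42.6164) → (148.8367,51.0531) → (134.4833,51.0531) → (122.8712,42.6164) → (118.4358,28.9656) → (122.8712,15.3148) → (134.4833,6.8781) → (148.8367,6.8781) → (160.4488,15.3148) → (164.8842,28.9656), returning to the start.

Shape 2 is a rectangle drawn with `<rect>`. Its stroke #0000ff means engrave at S287, F3946. After flipping Y the toolpath is (9.3585,131.2365) → (111.0326,131.2365) → (111.0326,49.0953) → (9.3585,49.0953) → (9.3585,131.2365), returning to the start.

Shape 3 is a cubic bezier drawn with `<path>`. Its stroke #0000ff means engrave at S287, F3946. After flipping Y the toolpath is (16.2120,31.1026) → (27.0800,32.5489) → (55.6968,47.0679) → (92.0172,64.9316) → (125.9961,76.4122) → (147.5880,71.7818).

Shape 4 is a cubic bezier drawn with `<path>`. Its stroke #0000ff means engrave at S287, F3946. After flipping Y the toolpath is (221.8844,44.8991) → (230.9098,50.1159) → (242.3393,47.0007) → (254.9373,41.4803) → (267.4682,39.4815) → (278.6968,46.9310).

(Gcodetools for Inkscape — laser output)
G21
G90
G0 X164.8842 Y28.9656
M4 S287
G1 X160.4488 Y42.6164 F3946
G1 X148.8367 Y51.0531
G1 X134.4833 Y51.0531
G1 X122.8712 Y42.6164
G1 X118.4358 Y28.9656
G1 X122.8712 Y15.3148
G1 X134.4833 Y6.8781
G1 X148.8367 Y6.8781
G1 X160.4488 Y15.3148
G1 X164.8842 Y28.9656
G0 X9.3585 Y131.2365
M4 S287
G1 X111.0326 Y131.2365 F3946
G1 X111.0326 Y49.0953
G1 X9.3585 Y49.0953
G1 X9.3585 Y131.2365
G0 X16.2120 Y31.1026
M4 S287
G1 X27.0800 Y32.5489 F3946
G1 X55.6968 Y47.0679
G1 X92.0172 Y64.9316
G1 X125.9961 Y76.4122
G1 X147.5880 Y71.7818
G0 X221.8844 Y44.8991
M4 S287
G1 X230.9098 Y50.1159 F3946
G1 X242.3393 Y47.0007
G1 X254.9373 Y41.4803
G1 X267.4682 Y39.4815
G1 X278.6968 Y46.9310
M5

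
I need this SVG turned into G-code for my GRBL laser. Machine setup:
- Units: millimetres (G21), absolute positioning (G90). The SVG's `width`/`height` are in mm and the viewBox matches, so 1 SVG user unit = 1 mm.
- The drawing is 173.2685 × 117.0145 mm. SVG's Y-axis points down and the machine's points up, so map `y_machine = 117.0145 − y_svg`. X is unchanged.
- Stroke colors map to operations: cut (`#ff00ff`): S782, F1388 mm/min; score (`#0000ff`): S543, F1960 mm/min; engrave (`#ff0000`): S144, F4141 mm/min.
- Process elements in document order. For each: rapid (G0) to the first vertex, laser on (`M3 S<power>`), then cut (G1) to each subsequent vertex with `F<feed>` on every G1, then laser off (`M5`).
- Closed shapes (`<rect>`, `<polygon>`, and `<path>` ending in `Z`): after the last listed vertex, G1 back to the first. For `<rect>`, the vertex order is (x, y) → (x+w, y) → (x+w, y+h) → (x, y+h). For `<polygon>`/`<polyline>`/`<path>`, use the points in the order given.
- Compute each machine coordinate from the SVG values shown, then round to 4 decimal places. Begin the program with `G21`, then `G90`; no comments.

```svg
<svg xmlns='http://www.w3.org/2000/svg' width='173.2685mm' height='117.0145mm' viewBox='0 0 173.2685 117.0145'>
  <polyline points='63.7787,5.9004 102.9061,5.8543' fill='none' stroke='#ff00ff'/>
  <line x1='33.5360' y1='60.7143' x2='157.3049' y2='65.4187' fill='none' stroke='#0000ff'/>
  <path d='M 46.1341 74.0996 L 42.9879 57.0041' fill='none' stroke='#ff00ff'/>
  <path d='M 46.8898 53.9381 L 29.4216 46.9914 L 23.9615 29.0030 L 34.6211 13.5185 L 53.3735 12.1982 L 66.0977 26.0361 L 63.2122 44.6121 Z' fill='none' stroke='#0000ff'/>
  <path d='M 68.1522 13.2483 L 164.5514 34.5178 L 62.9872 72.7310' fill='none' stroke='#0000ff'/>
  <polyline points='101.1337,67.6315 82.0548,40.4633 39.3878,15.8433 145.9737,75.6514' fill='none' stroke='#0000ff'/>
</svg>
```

G21
G90
G0 X63.7787 Y111.1141
M3 S782
G1 X102.9061 Y111.1602 F1388
M5
G0 X33.5360 Y56.3002
M3 S543
G1 X157.3049 Y51.5958 F1960
M5
G0 X46.1341 Y42.9149
M3 S782
G1 X42.9879 Y60.0104 F1388
M5
G0 X46.8898 Y63.0764
M3 S543
G1 X29.4216 Y70.0231 F1960
G1 X23.9615 Y88.0115 F1960
G1 X34.6211 Y103.4960 F1960
G1 X53.3735 Y104.8163 F1960
G1 X66.0977 Y90.9784 F1960
G1 X63.2122 Y72.4024 F1960
G1 X46.8898 Y63.0764 F1960
M5
G0 X68.1522 Y103.7662
M3 S543
G1 X164.5514 Y82.4967 F1960
G1 X62.9872 Y44.2835 F1960
M5
G0 X101.1337 Y49.3830
M3 S543
G1 X82.0548 Y76.5512 F1960
G1 X39.3878 Y101.1712 F1960
G1 X145.9737 Y41.3631 F1960
M5

Since the viewBox matches the mm dimensions, user units are millimetres directly. The only transform is the Y-flip y_m = 117.0145 − y_svg.

Shape 1 is a line segment drawn with `<polyline>`. Its stroke #ff00ff means cut at S782, F1388. After flipping Y the toolpath is (63.7787,111.1141) → (102.9061,111.1602).

Shape 2 is a line segment drawn with `<line>`. Its stroke #0000ff means score at S543, F1960. After flipping Y the toolpath is (33.5360,56.3002) → (157.3049,51.5958).

Shape 3 is a line segment drawn with `<path>`. Its stroke #ff00ff means cut at S782, F1388. After flipping Y the toolpath is (46.1341,42.9149) → (42.9879,60.0104).

Shape 4 is a regular polygon drawn with `<path>`. Its stroke #0000ff means score at S543, F1960. After flipping Y the toolpath is (46.8898,63.0764) → (29.4216,70.0231) → (23.9615,88.0115) → (34.6211,103.4960) → (53.3735,104.8163) → (66.0977,90.9784) → (63.2122,72.4024) → (46.8898,63.0764), returning to the start.

Shape 5 is a open polyline drawn with `<path>`. Its stroke #0000ff means score at S543, F1960. After flipping Y the toolpath is (68.1522,103.7662) → (164.5514,82.4967) → (62.9872,44.2835).

Shape 6 is a open polyline drawn with `<polyline>`. Its stroke #0000ff means score at S543, F1960. After flipping Y the toolpath is (101.1337,49.3830) → (82.0548,76.5512) → (39.3878,101.1712) → (145.9737,41.3631).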